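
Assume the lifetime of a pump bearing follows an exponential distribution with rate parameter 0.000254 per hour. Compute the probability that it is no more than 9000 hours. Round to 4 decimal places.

0.8983

P(X ≤ 9000) = 1 − e^(−λ·9000) = 1 − e^(−2.286) ≈ 0.8983.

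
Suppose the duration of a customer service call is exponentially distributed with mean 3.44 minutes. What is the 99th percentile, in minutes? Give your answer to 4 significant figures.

The rate is λ = 1/3.44 = 0.290698 per minute.
Set 1 − e^(−λt) = 0.99, so t = −ln(0.01)/λ = 4.6052/0.290698 ≈ 15.8418 minutes.

15.84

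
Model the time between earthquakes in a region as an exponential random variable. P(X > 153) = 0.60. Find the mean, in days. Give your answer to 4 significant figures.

299.5

e^(−λ·153) = 0.60 ⇒ λ = −ln(0.60)/153 = 0.00333873.
Mean = 1/λ = 299.515 days.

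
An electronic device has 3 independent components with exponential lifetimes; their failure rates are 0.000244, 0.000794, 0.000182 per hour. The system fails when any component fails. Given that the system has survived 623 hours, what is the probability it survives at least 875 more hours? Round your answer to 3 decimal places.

0.344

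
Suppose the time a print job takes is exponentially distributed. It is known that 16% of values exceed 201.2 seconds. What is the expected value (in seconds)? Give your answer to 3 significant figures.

110

e^(−λ·201.2) = 0.16 ⇒ λ = −ln(0.16)/201.2 = 0.00910826.
Mean = 1/λ = 109.79 seconds.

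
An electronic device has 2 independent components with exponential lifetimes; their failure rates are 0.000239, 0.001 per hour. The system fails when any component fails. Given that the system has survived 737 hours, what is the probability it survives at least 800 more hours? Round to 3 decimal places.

Time to first failure ~ Exp(Σλ) with Σλ = 0.001239.
By memorylessness, P(T > 737+800 | T > 737) = P(T > 800) = e^(−0.001239·800) ≈ 0.371.

0.371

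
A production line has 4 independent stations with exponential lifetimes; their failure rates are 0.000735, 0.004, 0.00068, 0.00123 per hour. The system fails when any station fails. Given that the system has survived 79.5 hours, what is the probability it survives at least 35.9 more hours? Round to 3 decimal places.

Time to first failure ~ Exp(Σλ) with Σλ = 0.006645.
By memorylessness, P(T > 79.5+35.9 | T > 79.5) = P(T > 35.9) = e^(−0.006645·35.9) ≈ 0.788.

0.788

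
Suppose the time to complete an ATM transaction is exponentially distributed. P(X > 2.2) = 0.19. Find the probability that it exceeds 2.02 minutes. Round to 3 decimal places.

0.218

e^(−λ·2.2) = 0.19 ⇒ λ = −ln(0.19)/2.2 = 0.754878.
P(X > 2.02) = e^(−0.754878·2.02) = e^(−1.5249) ≈ 0.218.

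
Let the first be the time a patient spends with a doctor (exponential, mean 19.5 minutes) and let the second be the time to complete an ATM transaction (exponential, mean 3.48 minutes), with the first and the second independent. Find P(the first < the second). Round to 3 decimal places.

0.151

λ_1 = 1/19.5 = 0.0512821, λ_2 = 1/3.48 = 0.287356.
For independent exponentials, P(the first < the second) = λ_1/(λ_1+λ_2) = 0.0512821/0.338638 ≈ 0.151.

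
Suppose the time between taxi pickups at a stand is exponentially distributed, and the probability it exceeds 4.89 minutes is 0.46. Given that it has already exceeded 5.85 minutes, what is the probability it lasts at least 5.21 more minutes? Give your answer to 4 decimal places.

From e^(−λ·4.89) = 0.46, λ = −ln(0.46)/4.89 = 0.158799.
Memoryless: P(X > 5.85+5.21 | X > 5.85) = P(X > 5.21) = e^(−0.158799·5.21) ≈ 0.4372.

0.4372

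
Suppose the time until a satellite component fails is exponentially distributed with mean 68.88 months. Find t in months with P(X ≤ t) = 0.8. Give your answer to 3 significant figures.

The rate is λ = 1/68.88 = 0.014518 per month.
Set 1 − e^(−λt) = 0.8, so t = −ln(0.2)/λ = 1.6094/0.014518 ≈ 110.858 months.

111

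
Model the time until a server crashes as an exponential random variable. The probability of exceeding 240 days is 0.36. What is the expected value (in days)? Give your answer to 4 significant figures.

234.9

e^(−λ·240) = 0.36 ⇒ λ = −ln(0.36)/240 = 0.00425688.
Mean = 1/λ = 234.914 days.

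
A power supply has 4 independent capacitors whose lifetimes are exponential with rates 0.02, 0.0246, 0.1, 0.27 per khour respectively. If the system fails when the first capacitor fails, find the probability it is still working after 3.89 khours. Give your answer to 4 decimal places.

The time to first failure is exponential with rate Σλ = 0.02 + 0.0246 + 0.1 + 0.27 = 0.4146.
P(min > 3.89) = e^(−0.4146·3.89) = e^(−1.6128) ≈ 0.1993.

0.1993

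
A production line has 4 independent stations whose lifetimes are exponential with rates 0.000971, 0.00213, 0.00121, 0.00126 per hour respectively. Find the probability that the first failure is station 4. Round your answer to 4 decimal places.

0.2262

The time to first failure is exponential with rate Σλ = 0.000971 + 0.00213 + 0.00121 + 0.00126 = 0.005571.
P(station 4 first) = λ_4/Σλ = 0.00126/0.005571 ≈ 0.2262.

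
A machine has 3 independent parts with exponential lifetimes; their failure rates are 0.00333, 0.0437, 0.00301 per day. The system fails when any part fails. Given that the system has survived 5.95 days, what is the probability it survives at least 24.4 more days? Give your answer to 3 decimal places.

0.295

Time to first failure ~ Exp(Σλ) with Σλ = 0.05004.
By memorylessness, P(T > 5.95+24.4 | T > 5.95) = P(T > 24.4) = e^(−0.05004·24.4) ≈ 0.295.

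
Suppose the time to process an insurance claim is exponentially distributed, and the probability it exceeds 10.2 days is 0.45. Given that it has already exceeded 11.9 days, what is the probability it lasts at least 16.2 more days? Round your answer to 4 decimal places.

0.2813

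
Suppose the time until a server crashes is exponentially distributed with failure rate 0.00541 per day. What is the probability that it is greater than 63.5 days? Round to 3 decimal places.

0.709

P(X > 63.5) = e^(−λ·63.5) = e^(−0.34353) ≈ 0.709.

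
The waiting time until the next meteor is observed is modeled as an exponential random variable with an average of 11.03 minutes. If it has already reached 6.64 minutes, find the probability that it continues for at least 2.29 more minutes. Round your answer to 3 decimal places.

The rate is λ = 1/11.03 = 0.0906618 per minute.
By the memoryless property, P(X > 6.64+2.29 | X > 6.64) = P(X > 2.29).
P(X > 2.29) = e^(−0.20762) ≈ 0.813.

0.813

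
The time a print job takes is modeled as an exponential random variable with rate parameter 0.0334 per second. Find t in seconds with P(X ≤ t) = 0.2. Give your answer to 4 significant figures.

Set 1 − e^(−λt) = 0.2, so t = −ln(0.8)/λ = 0.22314/0.0334 ≈ 6.68094 seconds.

6.681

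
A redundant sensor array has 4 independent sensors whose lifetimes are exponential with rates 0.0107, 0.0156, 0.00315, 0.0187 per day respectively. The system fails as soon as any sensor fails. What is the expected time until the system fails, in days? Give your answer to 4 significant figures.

20.77

The time to first failure is exponential with rate Σλ = 0.0107 + 0.0156 + 0.00315 + 0.0187 = 0.04815.
E[min] = 1/Σλ = 1/0.04815 = 20.7684 days.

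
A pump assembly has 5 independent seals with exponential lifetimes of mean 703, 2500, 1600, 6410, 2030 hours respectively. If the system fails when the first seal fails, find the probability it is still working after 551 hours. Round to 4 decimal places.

0.1816

The first failure time is exponential with rate Σλ_i = 1/703 + 1/2500 + 1/1600 + 1/6410 + 1/2030 = 0.00309609 per hour.
P(min > 551) = e^(−0.00309609·551) = e^(−1.7059) ≈ 0.1816.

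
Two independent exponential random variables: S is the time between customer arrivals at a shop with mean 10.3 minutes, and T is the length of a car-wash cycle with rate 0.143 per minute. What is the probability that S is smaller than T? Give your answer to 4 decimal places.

0.4044

λ_1 = 1/10.3 = 0.0970874, λ_2 = 0.143.
For independent exponentials, P(S < T) = λ_1/(λ_1+λ_2) = 0.0970874/0.240087 ≈ 0.4044.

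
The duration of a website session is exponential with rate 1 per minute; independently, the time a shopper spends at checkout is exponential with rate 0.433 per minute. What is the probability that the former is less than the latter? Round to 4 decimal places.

λ_1 = 1, λ_2 = 0.433.
For independent exponentials, P(the former < the latter) = λ_1/(λ_1+λ_2) = 1/1.433 ≈ 0.6978.

0.6978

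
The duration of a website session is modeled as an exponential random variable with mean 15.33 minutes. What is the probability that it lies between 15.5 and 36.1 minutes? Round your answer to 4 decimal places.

The rate is λ = 1/15.33 = 0.0652316 per minute.
P(15.5 < X < 36.1) = e^(−λ·15.5) − e^(−λ·36.1) = 0.36382 − 0.09491 ≈ 0.2689.

0.2689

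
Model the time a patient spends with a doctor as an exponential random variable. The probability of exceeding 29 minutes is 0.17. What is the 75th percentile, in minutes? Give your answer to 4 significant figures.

e^(−λ·29) = 0.17 ⇒ λ = −ln(0.17)/29 = 0.061102.
75th percentile: 1 − e^(−λt) = 0.75, t = −ln(0.25)/λ = 22.6882 minutes.

22.69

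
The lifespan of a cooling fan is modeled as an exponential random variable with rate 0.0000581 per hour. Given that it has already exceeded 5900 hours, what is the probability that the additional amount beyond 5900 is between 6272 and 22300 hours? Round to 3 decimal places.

Memoryless: the residual past 5900 is again Exp(λ).
P(6272 < residual < 22300) = e^(−λ·6272) − e^(−λ·22300) = 0.69461 − 0.27373 ≈ 0.421.

0.421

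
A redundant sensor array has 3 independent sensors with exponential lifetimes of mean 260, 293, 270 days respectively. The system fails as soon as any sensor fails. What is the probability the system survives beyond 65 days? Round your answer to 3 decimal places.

0.490

The first failure time is exponential with rate Σλ_i = 1/260 + 1/293 + 1/270 = 0.0109628 per day.
P(min > 65) = e^(−0.0109628·65) = e^(−0.71258) ≈ 0.490.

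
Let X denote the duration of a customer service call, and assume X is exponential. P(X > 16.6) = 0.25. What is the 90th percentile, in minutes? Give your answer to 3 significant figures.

e^(−λ·16.6) = 0.25 ⇒ λ = −ln(0.25)/16.6 = 0.0835117.
90th percentile: 1 − e^(−λt) = 0.9, t = −ln(0.1)/λ = 27.572 minutes.

27.6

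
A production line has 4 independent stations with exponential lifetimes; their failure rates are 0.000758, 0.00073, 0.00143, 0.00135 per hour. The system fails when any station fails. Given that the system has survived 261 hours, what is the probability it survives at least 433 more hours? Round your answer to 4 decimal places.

Time to first failure ~ Exp(Σλ) with Σλ = 0.004268.
By memorylessness, P(T > 261+433 | T > 261) = P(T > 433) = e^(−0.004268·433) ≈ 0.1575.

0.1575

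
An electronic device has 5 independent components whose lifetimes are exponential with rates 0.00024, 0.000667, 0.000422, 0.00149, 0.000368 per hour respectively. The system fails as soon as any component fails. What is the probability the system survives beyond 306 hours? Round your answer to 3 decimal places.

0.377

The time to first failure is exponential with rate Σλ = 0.00024 + 0.000667 + 0.000422 + 0.00149 + 0.000368 = 0.003187.
P(min > 306) = e^(−0.003187·306) = e^(−0.97522) ≈ 0.377.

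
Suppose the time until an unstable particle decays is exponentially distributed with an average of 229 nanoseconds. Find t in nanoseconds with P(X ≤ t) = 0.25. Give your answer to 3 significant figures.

65.9

The rate is λ = 1/229 = 0.00436681 per nanosecond.
Set 1 − e^(−λt) = 0.25, so t = −ln(0.75)/λ = 0.28768/0.00436681 ≈ 65.8792 nanoseconds.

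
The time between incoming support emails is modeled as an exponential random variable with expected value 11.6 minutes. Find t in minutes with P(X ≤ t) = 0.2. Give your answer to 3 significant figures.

2.59

The rate is λ = 1/11.6 = 0.0862069 per minute.
Set 1 − e^(−λt) = 0.2, so t = −ln(0.8)/λ = 0.22314/0.0862069 ≈ 2.58847 minutes.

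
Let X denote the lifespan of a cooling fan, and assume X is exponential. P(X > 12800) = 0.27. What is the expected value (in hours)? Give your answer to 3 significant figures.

e^(−λ·12800) = 0.27 ⇒ λ = −ln(0.27)/12800 = 0.000102292.
Mean = 1/λ = 9775.97 hours.

9780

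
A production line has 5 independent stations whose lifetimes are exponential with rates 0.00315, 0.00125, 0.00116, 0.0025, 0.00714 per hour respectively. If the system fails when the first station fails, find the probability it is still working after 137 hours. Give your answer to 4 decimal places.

The time to first failure is exponential with rate Σλ = 0.00315 + 0.00125 + 0.00116 + 0.0025 + 0.00714 = 0.0152.
P(min > 137) = e^(−0.0152·137) = e^(−2.0824) ≈ 0.1246.

0.1246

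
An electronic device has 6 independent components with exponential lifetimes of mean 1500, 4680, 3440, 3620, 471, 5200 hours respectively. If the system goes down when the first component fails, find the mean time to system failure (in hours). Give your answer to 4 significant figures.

265.8

The first failure time is exponential with rate Σλ_i = 1/1500 + 1/4680 + 1/3440 + 1/3620 + 1/471 + 1/5200 = 0.00376273 per hour.
E[min] = 1/Σλ = 1/0.00376273 = 265.764 hours.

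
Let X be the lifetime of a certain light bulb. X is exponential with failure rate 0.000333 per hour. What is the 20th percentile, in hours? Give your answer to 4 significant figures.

670.1

Set 1 − e^(−λt) = 0.2, so t = −ln(0.8)/λ = 0.22314/0.000333 ≈ 670.101 hours.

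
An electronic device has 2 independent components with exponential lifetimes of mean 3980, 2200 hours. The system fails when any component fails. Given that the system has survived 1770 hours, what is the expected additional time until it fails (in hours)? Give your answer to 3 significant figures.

First-failure rate Σλ = 1/3980 + 1/2200 = 0.000705802.
By memorylessness the expected residual is 1/Σλ = 1416.83 hours, regardless of the 1770 already elapsed.

1420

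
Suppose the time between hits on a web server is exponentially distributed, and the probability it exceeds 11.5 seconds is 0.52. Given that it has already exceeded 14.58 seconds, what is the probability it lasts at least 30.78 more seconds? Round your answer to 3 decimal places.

From e^(−λ·11.5) = 0.52, λ = −ln(0.52)/11.5 = 0.0568632.
Memoryless: P(X > 14.58+30.78 | X > 14.58) = P(X > 30.78) = e^(−0.0568632·30.78) ≈ 0.174.

0.174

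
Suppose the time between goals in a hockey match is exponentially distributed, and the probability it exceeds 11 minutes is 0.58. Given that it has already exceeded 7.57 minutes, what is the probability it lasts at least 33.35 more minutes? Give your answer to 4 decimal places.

From e^(−λ·11) = 0.58, λ = −ln(0.58)/11 = 0.0495207.
Memoryless: P(X > 7.57+33.35 | X > 7.57) = P(X > 33.35) = e^(−0.0495207·33.35) ≈ 0.1918.

0.1918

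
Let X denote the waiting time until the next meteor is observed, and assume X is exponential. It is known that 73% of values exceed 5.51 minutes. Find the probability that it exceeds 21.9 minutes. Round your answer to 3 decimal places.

e^(−λ·5.51) = 0.73 ⇒ λ = −ln(0.73)/5.51 = 0.0571163.
P(X > 21.9) = e^(−0.0571163·21.9) = e^(−1.2508) ≈ 0.286.

0.286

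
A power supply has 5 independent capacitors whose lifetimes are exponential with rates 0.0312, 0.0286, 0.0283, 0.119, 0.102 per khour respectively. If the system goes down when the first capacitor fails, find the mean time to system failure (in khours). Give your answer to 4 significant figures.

The time to first failure is exponential with rate Σλ = 0.0312 + 0.0286 + 0.0283 + 0.119 + 0.102 = 0.3091.
E[min] = 1/Σλ = 1/0.3091 = 3.2352 khours.

3.235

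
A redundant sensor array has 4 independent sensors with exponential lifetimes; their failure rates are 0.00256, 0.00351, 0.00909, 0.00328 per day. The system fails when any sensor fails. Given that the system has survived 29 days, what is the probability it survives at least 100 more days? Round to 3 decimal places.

Time to first failure ~ Exp(Σλ) with Σλ = 0.01844.
By memorylessness, P(T > 29+100 | T > 29) = P(T > 100) = e^(−0.01844·100) ≈ 0.158.

0.158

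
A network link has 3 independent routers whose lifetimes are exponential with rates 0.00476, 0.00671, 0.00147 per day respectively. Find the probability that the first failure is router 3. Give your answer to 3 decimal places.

0.114

The time to first failure is exponential with rate Σλ = 0.00476 + 0.00671 + 0.00147 = 0.01294.
P(router 3 first) = λ_3/Σλ = 0.00147/0.01294 ≈ 0.114.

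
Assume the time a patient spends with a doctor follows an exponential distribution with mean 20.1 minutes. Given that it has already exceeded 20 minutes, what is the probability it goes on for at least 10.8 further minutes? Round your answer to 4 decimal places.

The rate is λ = 1/20.1 = 0.0497512 per minute.
By the memoryless property, P(X > 20+10.8 | X > 20) = P(X > 10.8).
P(X > 10.8) = e^(−0.53731) ≈ 0.5843.

0.5843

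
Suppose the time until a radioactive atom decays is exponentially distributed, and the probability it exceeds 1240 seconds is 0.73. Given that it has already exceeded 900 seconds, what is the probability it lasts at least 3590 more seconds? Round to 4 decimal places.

From e^(−λ·1240) = 0.73, λ = −ln(0.73)/1240 = 0.000253799.
Memoryless: P(X > 900+3590 | X > 900) = P(X > 3590) = e^(−0.000253799·3590) ≈ 0.4021.

0.4021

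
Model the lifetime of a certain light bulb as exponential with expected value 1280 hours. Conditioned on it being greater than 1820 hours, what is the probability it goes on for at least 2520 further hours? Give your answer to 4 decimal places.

0.1396

The rate is λ = 1/1280 = 0.00078125 per hour.
The exponential is memoryless, so the remaining time is again Exp(λ): the condition X > 1820 is irrelevant.
P(X > 2520) = e^(−1.9688) ≈ 0.1396.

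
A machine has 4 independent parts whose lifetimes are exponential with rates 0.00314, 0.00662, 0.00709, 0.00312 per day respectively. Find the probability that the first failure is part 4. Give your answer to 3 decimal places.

The time to first failure is exponential with rate Σλ = 0.00314 + 0.00662 + 0.00709 + 0.00312 = 0.01997.
P(part 4 first) = λ_4/Σλ = 0.00312/0.01997 ≈ 0.156.

0.156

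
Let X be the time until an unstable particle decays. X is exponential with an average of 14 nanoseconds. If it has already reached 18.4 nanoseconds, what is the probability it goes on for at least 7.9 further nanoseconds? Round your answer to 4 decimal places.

0.5688

The rate is λ = 1/14 = 0.0714286 per nanosecond.
By the memoryless property, P(X > 18.4+7.9 | X > 18.4) = P(X > 7.9).
P(X > 7.9) = e^(−0.56429) ≈ 0.5688.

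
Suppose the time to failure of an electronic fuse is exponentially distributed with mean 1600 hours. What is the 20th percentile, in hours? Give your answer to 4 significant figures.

357.0

The rate is λ = 1/1600 = 0.000625 per hour.
Set 1 − e^(−λt) = 0.2, so t = −ln(0.8)/λ = 0.22314/0.000625 ≈ 357.03 hours.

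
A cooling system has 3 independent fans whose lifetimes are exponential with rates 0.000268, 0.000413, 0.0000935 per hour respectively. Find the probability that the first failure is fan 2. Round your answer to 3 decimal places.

The time to first failure is exponential with rate Σλ = 0.000268 + 0.000413 + 0.0000935 = 0.0007745.
P(fan 2 first) = λ_2/Σλ = 0.000413/0.0007745 ≈ 0.533.

0.533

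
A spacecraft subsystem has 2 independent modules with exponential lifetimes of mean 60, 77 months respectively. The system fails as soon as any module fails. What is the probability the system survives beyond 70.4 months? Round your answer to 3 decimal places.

The first failure time is exponential with rate Σλ_i = 1/60 + 1/77 = 0.0296537 per month.
P(min > 70.4) = e^(−0.0296537·70.4) = e^(−2.0876) ≈ 0.124.

0.124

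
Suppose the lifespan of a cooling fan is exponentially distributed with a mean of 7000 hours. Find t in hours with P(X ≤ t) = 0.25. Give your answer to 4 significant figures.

The rate is λ = 1/7000 = 0.000142857 per hour.
Set 1 − e^(−λt) = 0.25, so t = −ln(0.75)/λ = 0.28768/0.000142857 ≈ 2013.77 hours.

2014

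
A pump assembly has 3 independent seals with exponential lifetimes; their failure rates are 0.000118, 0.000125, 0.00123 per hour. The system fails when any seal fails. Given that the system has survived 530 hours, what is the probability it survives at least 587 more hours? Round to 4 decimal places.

Time to first failure ~ Exp(Σλ) with Σλ = 0.001473.
By memorylessness, P(T > 530+587 | T > 530) = P(T > 587) = e^(−0.001473·587) ≈ 0.4212.

0.4212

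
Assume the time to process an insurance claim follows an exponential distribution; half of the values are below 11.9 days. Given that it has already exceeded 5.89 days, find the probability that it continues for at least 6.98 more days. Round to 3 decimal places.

0.666

For an exponential, median = ln(2)/λ, so λ = ln 2 / 11.9 = 0.0582477 per day.
By the memoryless property, P(X > 5.89+6.98 | X > 5.89) = P(X > 6.98).
P(X > 6.98) = e^(−0.40657) ≈ 0.666.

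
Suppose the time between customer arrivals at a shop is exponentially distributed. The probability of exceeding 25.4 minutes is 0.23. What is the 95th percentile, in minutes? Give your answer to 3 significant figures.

e^(−λ·25.4) = 0.23 ⇒ λ = −ln(0.23)/25.4 = 0.0578613.
95th percentile: 1 − e^(−λt) = 0.95, t = −ln(0.05)/λ = 51.7744 minutes.

51.8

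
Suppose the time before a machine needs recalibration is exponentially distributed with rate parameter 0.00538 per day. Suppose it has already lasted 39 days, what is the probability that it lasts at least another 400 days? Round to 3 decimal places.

0.116

P(X > s+t | X > s) = e^(−λ(s+t))/e^(−λs) = e^(−λt), independent of s = 39.
P(X > 400) = e^(−2.152) ≈ 0.116.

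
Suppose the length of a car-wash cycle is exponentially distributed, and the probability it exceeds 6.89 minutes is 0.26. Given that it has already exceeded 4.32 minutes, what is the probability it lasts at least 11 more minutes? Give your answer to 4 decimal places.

From e^(−λ·6.89) = 0.26, λ = −ln(0.26)/6.89 = 0.195511.
Memoryless: P(X > 4.32+11 | X > 4.32) = P(X > 11) = e^(−0.195511·11) ≈ 0.1164.

0.1164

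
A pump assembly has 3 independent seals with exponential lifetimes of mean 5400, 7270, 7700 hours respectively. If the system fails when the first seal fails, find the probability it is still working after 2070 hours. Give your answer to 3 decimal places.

0.392

The first failure time is exponential with rate Σλ_i = 1/5400 + 1/7270 + 1/7700 = 0.000452607 per hour.
P(min > 2070) = e^(−0.000452607·2070) = e^(−0.9369) ≈ 0.392.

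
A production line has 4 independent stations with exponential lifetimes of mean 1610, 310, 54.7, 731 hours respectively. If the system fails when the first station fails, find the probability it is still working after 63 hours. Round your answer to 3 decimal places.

0.228

The first failure time is exponential with rate Σλ_i = 1/1610 + 1/310 + 1/54.7 + 1/731 = 0.0234964 per hour.
P(min > 63) = e^(−0.0234964·63) = e^(−1.4803) ≈ 0.228.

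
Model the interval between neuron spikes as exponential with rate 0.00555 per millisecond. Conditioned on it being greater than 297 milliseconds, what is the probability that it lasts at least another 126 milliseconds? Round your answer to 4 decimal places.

0.4969

The exponential is memoryless, so the remaining time is again Exp(λ): the condition X > 297 is irrelevant.
P(X > 126) = e^(−0.6993) ≈ 0.4969.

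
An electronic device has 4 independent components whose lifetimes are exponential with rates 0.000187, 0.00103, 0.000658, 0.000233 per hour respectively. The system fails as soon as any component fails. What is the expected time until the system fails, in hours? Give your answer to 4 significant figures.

The time to first failure is exponential with rate Σλ = 0.000187 + 0.00103 + 0.000658 + 0.000233 = 0.002108.
E[min] = 1/Σλ = 1/0.002108 = 474.383 hours.

474.4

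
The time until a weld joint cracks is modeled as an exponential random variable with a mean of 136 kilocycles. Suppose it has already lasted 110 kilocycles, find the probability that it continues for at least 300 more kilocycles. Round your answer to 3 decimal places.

0.110

The rate is λ = 1/136 = 0.00735294 per kilocycle.
By the memoryless property, P(X > 110+300 | X > 110) = P(X > 300).
P(X > 300) = e^(−2.2059) ≈ 0.110.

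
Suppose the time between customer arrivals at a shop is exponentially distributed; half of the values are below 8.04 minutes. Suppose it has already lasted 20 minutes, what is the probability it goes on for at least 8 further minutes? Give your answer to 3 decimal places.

0.502

For an exponential, median = ln(2)/λ, so λ = ln 2 / 8.04 = 0.0862123 per minute.
By the memoryless property, P(X > 20+8 | X > 20) = P(X > 8).
P(X > 8) = e^(−0.6897) ≈ 0.502.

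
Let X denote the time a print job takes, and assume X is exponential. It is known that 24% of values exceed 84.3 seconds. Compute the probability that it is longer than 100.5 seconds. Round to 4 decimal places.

e^(−λ·84.3) = 0.24 ⇒ λ = −ln(0.24)/84.3 = 0.016929.
P(X > 100.5) = e^(−0.016929·100.5) = e^(−1.7014) ≈ 0.1824.

0.1824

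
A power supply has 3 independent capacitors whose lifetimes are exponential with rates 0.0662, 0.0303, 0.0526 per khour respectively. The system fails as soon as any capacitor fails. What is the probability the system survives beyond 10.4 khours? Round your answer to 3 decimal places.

0.212

The time to first failure is exponential with rate Σλ = 0.0662 + 0.0303 + 0.0526 = 0.1491.
P(min > 10.4) = e^(−0.1491·10.4) = e^(−1.5506) ≈ 0.212.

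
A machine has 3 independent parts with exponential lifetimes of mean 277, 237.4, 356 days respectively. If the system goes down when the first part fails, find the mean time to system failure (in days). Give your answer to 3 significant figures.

94.1

The first failure time is exponential with rate Σλ_i = 1/277 + 1/237.4 + 1/356 = 0.0106314 per day.
E[min] = 1/Σλ = 1/0.0106314 = 94.061 days.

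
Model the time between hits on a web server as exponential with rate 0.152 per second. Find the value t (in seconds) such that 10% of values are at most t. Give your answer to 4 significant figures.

0.6932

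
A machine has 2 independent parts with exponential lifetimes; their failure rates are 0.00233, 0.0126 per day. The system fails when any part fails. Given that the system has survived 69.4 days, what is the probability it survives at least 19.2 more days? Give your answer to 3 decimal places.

0.751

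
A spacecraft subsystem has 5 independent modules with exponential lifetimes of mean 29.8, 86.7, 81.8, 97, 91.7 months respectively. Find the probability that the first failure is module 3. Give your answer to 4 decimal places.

0.1557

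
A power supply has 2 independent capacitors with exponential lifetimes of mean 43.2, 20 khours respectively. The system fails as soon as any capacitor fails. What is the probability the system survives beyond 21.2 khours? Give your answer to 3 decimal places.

0.212

The first failure time is exponential with rate Σλ_i = 1/43.2 + 1/20 = 0.0731481 per khour.
P(min > 21.2) = e^(−0.0731481·21.2) = e^(−1.5507) ≈ 0.212.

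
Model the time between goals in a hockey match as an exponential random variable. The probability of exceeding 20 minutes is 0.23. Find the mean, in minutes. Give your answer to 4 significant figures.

13.61

e^(−λ·20) = 0.23 ⇒ λ = −ln(0.23)/20 = 0.0734838.
Mean = 1/λ = 13.6084 minutes.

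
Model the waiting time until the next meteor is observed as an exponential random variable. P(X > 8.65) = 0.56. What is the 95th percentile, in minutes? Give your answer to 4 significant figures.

e^(−λ·8.65) = 0.56 ⇒ λ = −ln(0.56)/8.65 = 0.067031.
95th percentile: 1 − e^(−λt) = 0.95, t = −ln(0.05)/λ = 44.6917 minutes.

44.69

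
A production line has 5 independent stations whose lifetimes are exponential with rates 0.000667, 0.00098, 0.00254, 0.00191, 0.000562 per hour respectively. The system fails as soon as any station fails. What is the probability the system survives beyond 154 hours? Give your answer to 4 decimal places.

The time to first failure is exponential with rate Σλ = 0.000667 + 0.00098 + 0.00254 + 0.00191 + 0.000562 = 0.006659.
P(min > 154) = e^(−0.006659·154) = e^(−1.0255) ≈ 0.3586.

0.3586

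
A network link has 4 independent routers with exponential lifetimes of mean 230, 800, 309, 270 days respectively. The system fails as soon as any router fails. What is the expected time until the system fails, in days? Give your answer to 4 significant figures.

79.76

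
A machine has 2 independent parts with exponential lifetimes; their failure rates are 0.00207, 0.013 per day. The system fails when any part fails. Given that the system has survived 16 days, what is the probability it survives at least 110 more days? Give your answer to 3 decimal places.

0.191

Time to first failure ~ Exp(Σλ) with Σλ = 0.01507.
By memorylessness, P(T > 16+110 | T > 16) = P(T > 110) = e^(−0.01507·110) ≈ 0.191.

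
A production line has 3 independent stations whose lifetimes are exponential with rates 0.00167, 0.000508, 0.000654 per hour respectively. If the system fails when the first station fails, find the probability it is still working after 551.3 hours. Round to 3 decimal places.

0.210

The time to first failure is exponential with rate Σλ = 0.00167 + 0.000508 + 0.000654 = 0.002832.
P(min > 551.3) = e^(−0.002832·551.3) = e^(−1.5613) ≈ 0.210.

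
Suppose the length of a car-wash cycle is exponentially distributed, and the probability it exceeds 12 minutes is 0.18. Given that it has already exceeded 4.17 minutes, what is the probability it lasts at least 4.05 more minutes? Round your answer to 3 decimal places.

From e^(−λ·12) = 0.18, λ = −ln(0.18)/12 = 0.1429.
Memoryless: P(X > 4.17+4.05 | X > 4.17) = P(X > 4.05) = e^(−0.1429·4.05) ≈ 0.561.

0.561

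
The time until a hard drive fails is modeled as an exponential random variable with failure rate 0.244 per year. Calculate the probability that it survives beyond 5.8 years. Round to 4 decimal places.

P(X > 5.8) = e^(−λ·5.8) = e^(−1.4152) ≈ 0.2429.

0.2429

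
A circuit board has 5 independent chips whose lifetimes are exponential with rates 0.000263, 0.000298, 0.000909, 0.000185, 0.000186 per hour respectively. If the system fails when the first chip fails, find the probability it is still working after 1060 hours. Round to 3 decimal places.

The time to first failure is exponential with rate Σλ = 0.000263 + 0.000298 + 0.000909 + 0.000185 + 0.000186 = 0.001841.
P(min > 1060) = e^(−0.001841·1060) = e^(−1.9515) ≈ 0.142.

0.142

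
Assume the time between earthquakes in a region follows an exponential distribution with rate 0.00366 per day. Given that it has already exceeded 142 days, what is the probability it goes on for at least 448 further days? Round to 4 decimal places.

P(X > s+t | X > s) = e^(−λ(s+t))/e^(−λs) = e^(−λt), independent of s = 142.
P(X > 448) = e^(−1.6397) ≈ 0.1940.

0.1940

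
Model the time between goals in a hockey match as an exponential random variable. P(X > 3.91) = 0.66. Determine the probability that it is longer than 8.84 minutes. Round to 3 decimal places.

0.391

e^(−λ·3.91) = 0.66 ⇒ λ = −ln(0.66)/3.91 = 0.10627.
P(X > 8.84) = e^(−0.10627·8.84) = e^(−0.93943) ≈ 0.391.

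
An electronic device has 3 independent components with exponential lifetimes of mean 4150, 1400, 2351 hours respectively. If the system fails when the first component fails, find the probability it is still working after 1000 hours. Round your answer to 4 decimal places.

0.2514

The first failure time is exponential with rate Σλ_i = 1/4150 + 1/1400 + 1/2351 = 0.0013806 per hour.
P(min > 1000) = e^(−0.0013806·1000) = e^(−1.3806) ≈ 0.2514.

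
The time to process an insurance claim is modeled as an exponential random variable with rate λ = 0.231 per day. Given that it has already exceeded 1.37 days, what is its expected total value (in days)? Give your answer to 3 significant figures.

By memorylessness, E[X | X > 1.37] = 1.37 + 1/λ = 1.37 + 4.329 = 5.699 days.

5.70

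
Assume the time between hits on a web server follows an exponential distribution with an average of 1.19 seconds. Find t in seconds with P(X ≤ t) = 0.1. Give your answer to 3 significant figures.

The rate is λ = 1/1.19 = 0.840336 per second.
Set 1 − e^(−λt) = 0.1, so t = −ln(0.9)/λ = 0.10536/0.840336 ≈ 0.125379 seconds.

0.125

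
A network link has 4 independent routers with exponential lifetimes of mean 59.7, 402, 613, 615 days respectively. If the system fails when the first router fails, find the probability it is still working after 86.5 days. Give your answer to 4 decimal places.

0.1429

The first failure time is exponential with rate Σλ_i = 1/59.7 + 1/402 + 1/613 + 1/615 = 0.0224953 per day.
P(min > 86.5) = e^(−0.0224953·86.5) = e^(−1.9458) ≈ 0.1429.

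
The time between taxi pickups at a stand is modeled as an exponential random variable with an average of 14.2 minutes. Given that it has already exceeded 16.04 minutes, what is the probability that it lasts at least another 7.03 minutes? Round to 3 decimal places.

0.610

The rate is λ = 1/14.2 = 0.0704225 per minute.
By the memoryless property, P(X > 16.04+7.03 | X > 16.04) = P(X > 7.03).
P(X > 7.03) = e^(−0.49507) ≈ 0.610.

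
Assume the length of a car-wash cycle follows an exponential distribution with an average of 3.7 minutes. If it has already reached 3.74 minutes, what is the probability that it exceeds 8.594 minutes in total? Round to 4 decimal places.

0.2693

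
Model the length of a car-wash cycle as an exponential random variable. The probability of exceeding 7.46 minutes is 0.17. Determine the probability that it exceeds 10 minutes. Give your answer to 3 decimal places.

e^(−λ·7.46) = 0.17 ⇒ λ = −ln(0.17)/7.46 = 0.237528.
P(X > 10) = e^(−0.237528·10) = e^(−2.3753) ≈ 0.093.

0.093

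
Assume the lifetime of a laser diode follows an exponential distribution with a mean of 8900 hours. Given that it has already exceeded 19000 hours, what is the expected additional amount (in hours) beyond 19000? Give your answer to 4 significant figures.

The rate is λ = 1/8900 = 0.00011236 per hour.
By memorylessness, the remaining amount past any threshold is again Exp(λ) with mean 1/λ = 8900 hours.

8900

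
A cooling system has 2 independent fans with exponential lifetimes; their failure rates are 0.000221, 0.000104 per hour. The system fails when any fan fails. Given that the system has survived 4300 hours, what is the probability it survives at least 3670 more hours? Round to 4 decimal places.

0.3034

Time to first failure ~ Exp(Σλ) with Σλ = 0.000325.
By memorylessness, P(T > 4300+3670 | T > 4300) = P(T > 3670) = e^(−0.000325·3670) ≈ 0.3034.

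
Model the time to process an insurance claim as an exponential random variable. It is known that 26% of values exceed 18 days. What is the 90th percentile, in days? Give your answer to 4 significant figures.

30.77

e^(−λ·18) = 0.26 ⇒ λ = −ln(0.26)/18 = 0.0748374.
90th percentile: 1 − e^(−λt) = 0.9, t = −ln(0.1)/λ = 30.7678 days.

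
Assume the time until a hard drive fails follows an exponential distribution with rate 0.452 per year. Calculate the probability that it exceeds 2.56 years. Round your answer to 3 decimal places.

0.314

P(X > 2.56) = e^(−λ·2.56) = e^(−1.1571) ≈ 0.314.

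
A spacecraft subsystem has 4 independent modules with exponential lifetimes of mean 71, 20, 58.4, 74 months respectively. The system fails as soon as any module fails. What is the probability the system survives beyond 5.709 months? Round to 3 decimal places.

0.582

The first failure time is exponential with rate Σλ_i = 1/71 + 1/20 + 1/58.4 + 1/74 = 0.0947213 per month.
P(min > 5.709) = e^(−0.0947213·5.709) = e^(−0.54076) ≈ 0.582.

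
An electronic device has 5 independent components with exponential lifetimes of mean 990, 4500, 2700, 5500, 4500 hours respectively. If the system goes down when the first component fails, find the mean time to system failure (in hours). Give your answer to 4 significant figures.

The first failure time is exponential with rate Σλ_i = 1/990 + 1/4500 + 1/2700 + 1/5500 + 1/4500 = 0.00200673 per hour.
E[min] = 1/Σλ = 1/0.00200673 = 498.322 hours.

498.3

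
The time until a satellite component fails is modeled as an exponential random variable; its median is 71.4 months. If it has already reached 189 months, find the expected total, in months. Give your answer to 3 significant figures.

For an exponential, median = ln(2)/λ, so λ = ln 2 / 71.4 = 0.00970794 per month.
By memorylessness, E[X | X > 189] = 189 + 1/λ = 189 + 103.008 = 292.008 months.

292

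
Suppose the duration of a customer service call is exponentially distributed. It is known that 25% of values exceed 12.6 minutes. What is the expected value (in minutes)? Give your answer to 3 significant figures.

9.09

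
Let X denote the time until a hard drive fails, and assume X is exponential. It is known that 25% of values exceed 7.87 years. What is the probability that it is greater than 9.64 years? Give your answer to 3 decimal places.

e^(−λ·7.87) = 0.25 ⇒ λ = −ln(0.25)/7.87 = 0.176149.
P(X > 9.64) = e^(−0.176149·9.64) = e^(−1.6981) ≈ 0.183.

0.183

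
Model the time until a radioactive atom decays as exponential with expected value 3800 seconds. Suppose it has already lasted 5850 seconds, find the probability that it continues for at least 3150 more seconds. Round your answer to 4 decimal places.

0.4365

The rate is λ = 1/3800 = 0.000263158 per second.
The exponential is memoryless, so the remaining time is again Exp(λ): the condition X > 5850 is irrelevant.
P(X > 3150) = e^(−0.82895) ≈ 0.4365.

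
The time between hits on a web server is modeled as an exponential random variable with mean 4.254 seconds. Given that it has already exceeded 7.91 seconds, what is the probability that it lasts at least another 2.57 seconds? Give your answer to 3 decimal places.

0.547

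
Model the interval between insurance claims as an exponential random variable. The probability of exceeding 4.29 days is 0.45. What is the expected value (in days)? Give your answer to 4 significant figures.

5.373

e^(−λ·4.29) = 0.45 ⇒ λ = −ln(0.45)/4.29 = 0.186132.
Mean = 1/λ = 5.37252 days.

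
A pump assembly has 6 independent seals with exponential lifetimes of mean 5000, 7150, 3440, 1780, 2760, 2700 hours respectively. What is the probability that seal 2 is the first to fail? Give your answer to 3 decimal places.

0.073

Rates: λ_i = 1/mean_i → 0.0002, 0.00013986, 0.000290698, 0.000561798, 0.000362319, 0.00037037; Σλ = 0.00192504.
P(seal 2 first) = λ_2/Σλ = 0.00013986/0.00192504 ≈ 0.073.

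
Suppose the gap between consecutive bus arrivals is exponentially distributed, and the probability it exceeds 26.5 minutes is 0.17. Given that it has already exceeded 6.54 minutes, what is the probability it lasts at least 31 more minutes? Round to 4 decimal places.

0.1258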